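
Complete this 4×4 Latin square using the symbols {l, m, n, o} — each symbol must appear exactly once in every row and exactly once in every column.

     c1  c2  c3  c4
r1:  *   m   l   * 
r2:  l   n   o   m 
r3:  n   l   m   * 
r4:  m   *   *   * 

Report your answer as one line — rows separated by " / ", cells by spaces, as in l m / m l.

o m l n / l n o m / n l m o / m o n l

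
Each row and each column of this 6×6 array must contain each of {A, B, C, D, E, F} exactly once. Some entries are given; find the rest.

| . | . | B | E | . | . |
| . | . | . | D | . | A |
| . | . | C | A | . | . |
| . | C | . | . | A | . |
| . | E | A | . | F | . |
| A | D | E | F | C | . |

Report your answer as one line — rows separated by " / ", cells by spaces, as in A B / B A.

F A B E D C / C B F D E A / D F C A B E / E C D B A F / B E A C F D / A D E F C B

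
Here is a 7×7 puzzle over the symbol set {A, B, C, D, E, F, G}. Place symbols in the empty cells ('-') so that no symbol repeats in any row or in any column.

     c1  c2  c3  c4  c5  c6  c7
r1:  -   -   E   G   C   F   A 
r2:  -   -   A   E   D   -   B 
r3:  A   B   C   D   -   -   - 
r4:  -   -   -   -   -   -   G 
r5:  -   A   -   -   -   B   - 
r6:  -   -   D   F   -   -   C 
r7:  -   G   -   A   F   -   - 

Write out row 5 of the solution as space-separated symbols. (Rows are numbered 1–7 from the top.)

(r1,c2) = D
(r5,c4) = C
(r6,c2) = E
(r7,c3) = B
(r1,c1) = B
(r4,c3) = F
(r4,c4) = B
(r5,c3) = G
(r5,c5) = E
(r6,c1) = G
(r6,c6) = A
(r3,c5) = G
(r3,c6) = E
(r3,c7) = F
(r4,c2) = C
(r4,c5) = A
(r4,c6) = D
(r5,c7) = D
(r6,c5) = B
(r7,c6) = C
(r7,c7) = E
(r2,c2) = F
(r2,c6) = G
(r4,c1) = E
(r5,c1) = F

F A G C E B D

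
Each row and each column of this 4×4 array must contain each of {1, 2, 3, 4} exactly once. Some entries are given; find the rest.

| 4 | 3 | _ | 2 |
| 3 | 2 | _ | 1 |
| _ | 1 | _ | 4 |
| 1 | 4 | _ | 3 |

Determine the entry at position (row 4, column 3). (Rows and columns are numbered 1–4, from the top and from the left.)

2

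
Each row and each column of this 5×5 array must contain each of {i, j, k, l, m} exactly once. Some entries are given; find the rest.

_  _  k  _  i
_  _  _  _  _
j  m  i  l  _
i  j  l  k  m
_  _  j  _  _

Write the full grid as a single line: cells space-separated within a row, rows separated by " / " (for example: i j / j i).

m l k j i / l k m i j / j m i l k / i j l k m / k i j m l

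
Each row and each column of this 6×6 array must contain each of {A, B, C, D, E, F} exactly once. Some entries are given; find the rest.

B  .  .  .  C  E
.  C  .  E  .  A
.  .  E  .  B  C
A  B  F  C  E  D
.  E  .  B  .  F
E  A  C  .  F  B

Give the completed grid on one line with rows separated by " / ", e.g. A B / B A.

row 2 has {A,C,E}; column 5 has {B,C,E,F} — only D is left for (r2,c5).
row 5 has {B,E,F}; column 5 has {B,C,D,E,F} — only A is left for (r5,c5).
row 6 has {A,B,C,E,F}; column 4 has {B,C,E} — only D is left for (r6,c4).
row 2 has {A,C,D,E}; column 1 has {A,B,E} — only F is left for (r2,c1).
row 2 has {A,C,D,E,F}; column 3 has {C,E,F} — only B is left for (r2,c3).
row 3 has {B,C,E}; column 1 has {A,B,E,F} — only D is left for (r3,c1).
row 3 has {B,C,D,E}; column 2 has {A,B,C,E} — only F is left for (r3,c2).
row 3 has {B,C,D,E,F}; column 4 has {B,C,D,E} — only A is left for (r3,c4).
row 5 has {A,B,E,F}; column 1 has {A,B,D,E,F} — only C is left for (r5,c1).
row 5 has {A,B,C,E,F}; column 3 has {B,C,E,F} — only D is left for (r5,c3).
row 1 has {B,C,E}; column 2 has {A,B,C,E,F} — only D is left for (r1,c2).
row 1 has {B,C,D,E}; column 3 has {B,C,D,E,F} — only A is left for (r1,c3).
row 1 has {A,B,C,D,E}; column 4 has {A,B,C,D,E} — only F is left for (r1,c4).

B D A F C E / F C B E D A / D F E A B C / A B F C E D / C E D B A F / E A C D F B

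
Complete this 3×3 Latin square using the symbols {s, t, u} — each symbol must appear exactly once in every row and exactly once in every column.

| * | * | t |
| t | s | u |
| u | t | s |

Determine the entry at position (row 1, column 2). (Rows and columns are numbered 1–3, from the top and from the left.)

Cell (r1,c1): row 1 has {t}; column 1 has {t,u} → s.
Cell (r1,c2): row 1 has {s,t}; column 2 has {s,t} → u.

u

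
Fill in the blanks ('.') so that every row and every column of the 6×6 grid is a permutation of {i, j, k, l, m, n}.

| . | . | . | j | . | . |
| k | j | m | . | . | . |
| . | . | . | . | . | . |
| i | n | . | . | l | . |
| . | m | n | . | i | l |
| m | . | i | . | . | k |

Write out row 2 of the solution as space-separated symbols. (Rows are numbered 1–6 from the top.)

(r2,c5) = n
(r2,c6) = i
(r5,c1) = j
(r5,c4) = k
(r6,c2) = l
(r6,c4) = n
(r6,c5) = j
(r2,c4) = l

k j m l n i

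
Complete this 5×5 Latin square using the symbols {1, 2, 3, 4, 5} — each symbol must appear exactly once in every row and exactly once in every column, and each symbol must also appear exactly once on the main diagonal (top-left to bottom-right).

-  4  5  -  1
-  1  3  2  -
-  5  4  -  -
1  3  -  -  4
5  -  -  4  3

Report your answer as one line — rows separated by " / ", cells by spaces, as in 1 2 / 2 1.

2 4 5 3 1 / 4 1 3 2 5 / 3 5 4 1 2 / 1 3 2 5 4 / 5 2 1 4 3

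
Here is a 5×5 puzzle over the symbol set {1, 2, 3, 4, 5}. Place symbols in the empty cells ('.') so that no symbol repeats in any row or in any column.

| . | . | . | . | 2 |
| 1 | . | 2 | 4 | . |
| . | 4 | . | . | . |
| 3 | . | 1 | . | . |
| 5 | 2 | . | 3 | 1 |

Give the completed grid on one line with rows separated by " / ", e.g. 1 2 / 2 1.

4 1 3 5 2 / 1 3 2 4 5 / 2 4 5 1 3 / 3 5 1 2 4 / 5 2 4 3 1

Cell (r1,c1): row 1 has {2}; column 1 has {1,3,5} → 4.
Cell (r3,c1): row 3 has {4}; column 1 has {1,3,4,5} → 2.
Cell (r4,c2): row 4 has {1,3}; column 2 has {2,4} → 5.
Cell (r4,c4): row 4 has {1,3,5}; column 4 has {3,4} → 2.
Cell (r4,c5): row 4 has {1,2,3,5}; column 5 has {1,2} → 4.
Cell (r5,c3): row 5 has {1,2,3,5}; column 3 has {1,2} → 4.
Cell (r2,c2): row 2 has {1,2,4}; column 2 has {2,4,5} → 3.
Cell (r2,c5): row 2 has {1,2,3,4}; column 5 has {1,2,4} → 5.
Cell (r3,c5): row 3 has {2,4}; column 5 has {1,2,4,5} → 3.
Cell (r1,c2): row 1 has {2,4}; column 2 has {2,3,4,5} → 1.
Cell (r1,c4): row 1 has {1,2,4}; column 4 has {2,3,4} → 5.
Cell (r3,c3): row 3 has {2,3,4}; column 3 has {1,2,4} → 5.
Cell (r3,c4): row 3 has {2,3,4,5}; column 4 has {2,3,4,5} → 1.
Cell (r1,c3): row 1 has {1,2,4,5}; column 3 has {1,2,4,5} → 3.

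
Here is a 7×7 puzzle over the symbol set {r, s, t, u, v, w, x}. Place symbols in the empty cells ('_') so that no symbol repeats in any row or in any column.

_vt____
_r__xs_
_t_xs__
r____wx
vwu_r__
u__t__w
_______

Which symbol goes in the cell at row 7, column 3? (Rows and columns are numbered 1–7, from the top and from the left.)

v

row 3 has {s,t,x}; column 1 has {r,u,v} — only w is left for (r3,c1).
row 5 has {r,u,v,w}; column 4 has {t,x} — only s is left for (r5,c4).
row 5 has {r,s,u,v,w}; column 7 has {w,x} — only t is left for (r5,c7).
row 6 has {t,u,w}; column 5 has {r,s,x} — only v is left for (r6,c5).
row 2 has {r,s,x}; column 1 has {r,u,v,w} — only t is left for (r2,c1).
row 5 has {r,s,t,u,v,w}; column 6 has {s,w} — only x is left for (r5,c6).
row 6 has {t,u,v,w}; column 6 has {s,w,x} — only r is left for (r6,c6).
row 1 has {t,v}; column 6 has {r,s,w,x} — only u is left for (r1,c6).
row 3 has {s,t,w,x}; column 6 has {r,s,u,w,x} — only v is left for (r3,c6).
row 7 is empty so far; column 6 has {r,s,u,v,w,x} — only t is left for (r7,c6).
row 1 has {t,u,v}; column 5 has {r,s,v,x} — only w is left for (r1,c5).
row 3 has {s,t,v,w,x}; column 3 has {t,u} — only r is left for (r3,c3).
row 3 has {r,s,t,v,w,x}; column 7 has {t,w,x} — only u is left for (r3,c7).
row 7 has {t}; column 5 has {r,s,v,w,x} — only u is left for (r7,c5).
row 1 has {t,u,v,w}; column 4 has {s,t,x} — only r is left for (r1,c4).
row 1 has {r,t,u,v,w}; column 7 has {t,u,w,x} — only s is left for (r1,c7).
row 2 has {r,s,t,x}; column 7 has {s,t,u,w,x} — only v is left for (r2,c7).
row 4 has {r,w,x}; column 5 has {r,s,u,v,w,x} — only t is left for (r4,c5).
row 7 has {t,u}; column 7 has {s,t,u,v,w,x} — only r is left for (r7,c7).
row 1 has {r,s,t,u,v,w}; column 1 has {r,t,u,v,w} — only x is left for (r1,c1).
row 2 has {r,s,t,v,x}; column 3 has {r,t,u} — only w is left for (r2,c3).
row 2 has {r,s,t,v,w,x}; column 4 has {r,s,t,x} — only u is left for (r2,c4).
row 4 has {r,t,w,x}; column 4 has {r,s,t,u,x} — only v is left for (r4,c4).
row 7 has {r,t,u}; column 1 has {r,t,u,v,w,x} — only s is left for (r7,c1).
row 7 has {r,s,t,u}; column 2 has {r,t,v,w} — only x is left for (r7,c2).
row 7 has {r,s,t,u,x}; column 3 has {r,t,u,w} — only v is left for (r7,c3).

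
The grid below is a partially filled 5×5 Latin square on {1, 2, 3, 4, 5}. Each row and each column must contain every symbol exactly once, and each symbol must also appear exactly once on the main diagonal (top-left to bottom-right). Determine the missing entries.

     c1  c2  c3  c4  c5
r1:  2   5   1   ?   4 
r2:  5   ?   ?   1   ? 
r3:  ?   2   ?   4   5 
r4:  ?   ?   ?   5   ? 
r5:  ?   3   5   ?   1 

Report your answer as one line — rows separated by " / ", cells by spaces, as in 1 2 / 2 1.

2 5 1 3 4 / 5 4 2 1 3 / 1 2 3 4 5 / 3 1 4 5 2 / 4 3 5 2 1

(r1,c4) = 3
(r2,c2) = 4
(r3,c3) = 3
(r4,c2) = 1
(r5,c1) = 4
(r5,c4) = 2
(r2,c3) = 2
(r2,c5) = 3
(r3,c1) = 1
(r4,c1) = 3
(r4,c3) = 4
(r4,c5) = 2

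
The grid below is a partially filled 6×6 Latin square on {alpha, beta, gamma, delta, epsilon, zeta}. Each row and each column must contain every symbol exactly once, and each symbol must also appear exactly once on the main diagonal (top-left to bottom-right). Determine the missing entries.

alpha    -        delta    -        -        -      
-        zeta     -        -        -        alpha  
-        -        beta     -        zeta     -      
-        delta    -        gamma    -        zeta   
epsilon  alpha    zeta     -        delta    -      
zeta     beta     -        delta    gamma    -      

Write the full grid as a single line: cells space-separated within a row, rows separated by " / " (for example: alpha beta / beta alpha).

alpha gamma delta zeta epsilon beta / delta zeta gamma epsilon beta alpha / gamma epsilon beta alpha zeta delta / beta delta epsilon gamma alpha zeta / epsilon alpha zeta beta delta gamma / zeta beta alpha delta gamma epsilon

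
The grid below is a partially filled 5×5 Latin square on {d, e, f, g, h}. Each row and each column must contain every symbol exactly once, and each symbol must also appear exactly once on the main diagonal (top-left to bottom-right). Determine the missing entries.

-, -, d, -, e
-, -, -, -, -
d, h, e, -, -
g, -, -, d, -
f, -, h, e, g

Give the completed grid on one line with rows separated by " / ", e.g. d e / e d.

h g d f e / e f g h d / d h e g f / g e f d h / f d h e g

row 1 has {d,e}; column 1 has {d,f,g}; the diagonal has {d,e,g} — only h is left for (r1,c1).
row 2 is empty so far; column 1 has {d,f,g,h} — only e is left for (r2,c1).
row 2 has {e}; column 2 has {h}; the diagonal has {d,e,g,h} — only f is left for (r2,c2).
row 2 has {e,f}; column 3 has {d,e,h} — only g is left for (r2,c3).
row 2 has {e,f,g}; column 4 has {d,e} — only h is left for (r2,c4).
row 2 has {e,f,g,h}; column 5 has {e,g} — only d is left for (r2,c5).
row 3 has {d,e,h}; column 5 has {d,e,g} — only f is left for (r3,c5).
row 4 has {d,g}; column 2 has {f,h} — only e is left for (r4,c2).
row 4 has {d,e,g}; column 3 has {d,e,g,h} — only f is left for (r4,c3).
row 4 has {d,e,f,g}; column 5 has {d,e,f,g} — only h is left for (r4,c5).
row 5 has {e,f,g,h}; column 2 has {e,f,h} — only d is left for (r5,c2).
row 1 has {d,e,h}; column 2 has {d,e,f,h} — only g is left for (r1,c2).
row 1 has {d,e,g,h}; column 4 has {d,e,h} — only f is left for (r1,c4).
row 3 has {d,e,f,h}; column 4 has {d,e,f,h} — only g is left for (r3,c4).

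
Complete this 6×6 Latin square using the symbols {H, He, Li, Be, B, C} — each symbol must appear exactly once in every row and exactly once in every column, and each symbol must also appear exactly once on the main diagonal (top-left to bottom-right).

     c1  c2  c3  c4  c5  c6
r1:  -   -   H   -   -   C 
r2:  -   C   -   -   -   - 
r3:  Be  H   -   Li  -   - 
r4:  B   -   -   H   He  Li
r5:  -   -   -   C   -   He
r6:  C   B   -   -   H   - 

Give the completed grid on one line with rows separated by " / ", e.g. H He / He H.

Li He H B Be C / He C B Be Li H / Be H He Li C B / B Be C H He Li / H Li Be C B He / C B Li He H Be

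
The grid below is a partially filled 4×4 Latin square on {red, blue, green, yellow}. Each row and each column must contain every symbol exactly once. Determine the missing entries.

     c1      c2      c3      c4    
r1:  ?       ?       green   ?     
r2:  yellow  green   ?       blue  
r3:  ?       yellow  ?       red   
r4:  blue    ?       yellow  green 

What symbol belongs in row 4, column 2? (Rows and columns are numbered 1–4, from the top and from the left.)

red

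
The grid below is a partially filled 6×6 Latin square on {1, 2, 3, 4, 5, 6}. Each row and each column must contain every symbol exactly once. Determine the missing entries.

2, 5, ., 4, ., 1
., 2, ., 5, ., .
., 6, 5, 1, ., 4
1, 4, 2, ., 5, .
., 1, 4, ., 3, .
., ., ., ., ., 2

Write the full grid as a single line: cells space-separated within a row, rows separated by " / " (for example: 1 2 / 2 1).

2 5 3 4 6 1 / 4 2 6 5 1 3 / 3 6 5 1 2 4 / 1 4 2 3 5 6 / 6 1 4 2 3 5 / 5 3 1 6 4 2

(r1,c5) = 6
(r3,c1) = 3
(r3,c5) = 2
(r6,c2) = 3
(r6,c4) = 6
(r1,c3) = 3
(r4,c4) = 3
(r4,c6) = 6
(r5,c4) = 2
(r5,c6) = 5
(r6,c3) = 1
(r6,c5) = 4
(r2,c3) = 6
(r2,c5) = 1
(r2,c6) = 3
(r5,c1) = 6
(r6,c1) = 5
(r2,c1) = 4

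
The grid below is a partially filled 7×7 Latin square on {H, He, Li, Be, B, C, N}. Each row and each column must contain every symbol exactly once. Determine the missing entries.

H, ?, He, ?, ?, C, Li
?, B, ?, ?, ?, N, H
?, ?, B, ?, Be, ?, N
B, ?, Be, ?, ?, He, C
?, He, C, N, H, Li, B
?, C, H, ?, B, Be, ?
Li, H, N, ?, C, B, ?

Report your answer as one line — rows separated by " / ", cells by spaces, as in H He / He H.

H Be He B N C Li / C B Li Be He N H / He Li B C Be H N / B N Be H Li He C / Be He C N H Li B / N C H Li B Be He / Li H N He C B Be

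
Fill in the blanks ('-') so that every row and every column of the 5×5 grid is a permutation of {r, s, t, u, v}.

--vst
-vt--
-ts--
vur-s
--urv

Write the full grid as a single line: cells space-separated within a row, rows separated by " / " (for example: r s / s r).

u r v s t / s v t u r / r t s v u / v u r t s / t s u r v

(r1,c2) = r
(r2,c4) = u
(r2,c5) = r
(r3,c4) = v
(r3,c5) = u
(r4,c4) = t
(r5,c2) = s
(r1,c1) = u
(r2,c1) = s
(r3,c1) = r
(r5,c1) = t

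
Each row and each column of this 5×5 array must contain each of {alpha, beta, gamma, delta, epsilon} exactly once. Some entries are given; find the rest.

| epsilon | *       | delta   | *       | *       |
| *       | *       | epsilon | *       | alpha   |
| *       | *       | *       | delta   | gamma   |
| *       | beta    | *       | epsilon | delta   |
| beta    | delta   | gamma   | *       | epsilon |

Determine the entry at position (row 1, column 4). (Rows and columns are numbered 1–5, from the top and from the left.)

gamma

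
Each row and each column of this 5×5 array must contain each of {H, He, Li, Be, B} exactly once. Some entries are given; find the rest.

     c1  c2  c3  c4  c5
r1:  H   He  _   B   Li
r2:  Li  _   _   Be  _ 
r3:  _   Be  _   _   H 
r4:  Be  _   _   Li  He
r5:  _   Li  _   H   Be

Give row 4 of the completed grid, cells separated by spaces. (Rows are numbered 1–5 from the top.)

row 1 has {H,He,Li,B}; column 3 is empty so far — only Be is left for (r1,c3).
row 2 has {Li,Be}; column 5 has {H,He,Li,Be} — only B is left for (r2,c5).
row 3 has {H,Be}; column 4 has {H,Li,Be,B} — only He is left for (r3,c4).
row 2 has {Li,Be,B}; column 2 has {He,Li,Be} — only H is left for (r2,c2).
row 2 has {H,Li,Be,B}; column 3 has {Be} — only He is left for (r2,c3).
row 3 has {H,He,Be}; column 1 has {H,Li,Be} — only B is left for (r3,c1).
row 3 has {H,He,Be,B}; column 3 has {He,Be} — only Li is left for (r3,c3).
row 4 has {He,Li,Be}; column 2 has {H,He,Li,Be} — only B is left for (r4,c2).
row 4 has {He,Li,Be,B}; column 3 has {He,Li,Be} — only H is left for (r4,c3).

Be B H Li He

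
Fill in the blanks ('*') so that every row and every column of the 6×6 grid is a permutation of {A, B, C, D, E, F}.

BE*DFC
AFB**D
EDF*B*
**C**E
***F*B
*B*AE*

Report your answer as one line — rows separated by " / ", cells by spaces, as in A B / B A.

B E A D F C / A F B E C D / E D F C B A / F A C B D E / D C E F A B / C B D A E F

At row 1, column 3: row 1 has {B,C,D,E,F}; column 3 has {B,C,F}; that leaves A.
At row 2, column 5: row 2 has {A,B,D,F}; column 5 has {B,E,F}; that leaves C.
At row 3, column 4: row 3 has {B,D,E,F}; column 4 has {A,D,F}; that leaves C.
At row 3, column 6: row 3 has {B,C,D,E,F}; column 6 has {B,C,D,E}; that leaves A.
At row 4, column 2: row 4 has {C,E}; column 2 has {B,D,E,F}; that leaves A.
At row 4, column 4: row 4 has {A,C,E}; column 4 has {A,C,D,F}; that leaves B.
At row 4, column 5: row 4 has {A,B,C,E}; column 5 has {B,C,E,F}; that leaves D.
At row 5, column 2: row 5 has {B,F}; column 2 has {A,B,D,E,F}; that leaves C.
At row 5, column 5: row 5 has {B,C,F}; column 5 has {B,C,D,E,F}; that leaves A.
At row 6, column 3: row 6 has {A,B,E}; column 3 has {A,B,C,F}; that leaves D.
At row 6, column 6: row 6 has {A,B,D,E}; column 6 has {A,B,C,D,E}; that leaves F.
At row 2, column 4: row 2 has {A,B,C,D,F}; column 4 has {A,B,C,D,F}; that leaves E.
At row 4, column 1: row 4 has {A,B,C,D,E}; column 1 has {A,B,E}; that leaves F.
At row 5, column 1: row 5 has {A,B,C,F}; column 1 has {A,B,E,F}; that leaves D.
At row 5, column 3: row 5 has {A,B,C,D,F}; column 3 has {A,B,C,D,F}; that leaves E.
At row 6, column 1: row 6 has {A,B,D,E,F}; column 1 has {A,B,D,E,F}; that leaves C.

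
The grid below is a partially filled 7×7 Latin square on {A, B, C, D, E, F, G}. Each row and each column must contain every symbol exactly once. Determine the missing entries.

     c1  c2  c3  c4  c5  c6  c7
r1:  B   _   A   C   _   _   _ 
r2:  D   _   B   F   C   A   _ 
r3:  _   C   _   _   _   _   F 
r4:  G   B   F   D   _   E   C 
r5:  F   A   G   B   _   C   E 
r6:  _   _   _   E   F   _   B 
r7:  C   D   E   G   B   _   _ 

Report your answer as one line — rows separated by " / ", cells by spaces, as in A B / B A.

B F A C E G D / D E B F C A G / E C D A G B F / G B F D A E C / F A G B D C E / A G C E F D B / C D E G B F A

At row 2, column 7: row 2 has {A,B,C,D,F}; column 7 has {B,C,E,F}; that leaves G.
At row 3, column 3: row 3 has {C,F}; column 3 has {A,B,E,F,G}; that leaves D.
At row 3, column 4: row 3 has {C,D,F}; column 4 has {B,C,D,E,F,G}; that leaves A.
At row 4, column 5: row 4 has {B,C,D,E,F,G}; column 5 has {B,C,F}; that leaves A.
At row 5, column 5: row 5 has {A,B,C,E,F,G}; column 5 has {A,B,C,F}; that leaves D.
At row 6, column 1: row 6 has {B,E,F}; column 1 has {B,C,D,F,G}; that leaves A.
At row 6, column 2: row 6 has {A,B,E,F}; column 2 has {A,B,C,D}; that leaves G.
At row 6, column 3: row 6 has {A,B,E,F,G}; column 3 has {A,B,D,E,F,G}; that leaves C.
At row 6, column 6: row 6 has {A,B,C,E,F,G}; column 6 has {A,C,E}; that leaves D.
At row 7, column 6: row 7 has {B,C,D,E,G}; column 6 has {A,C,D,E}; that leaves F.
At row 7, column 7: row 7 has {B,C,D,E,F,G}; column 7 has {B,C,E,F,G}; that leaves A.
At row 1, column 6: row 1 has {A,B,C}; column 6 has {A,C,D,E,F}; that leaves G.
At row 1, column 7: row 1 has {A,B,C,G}; column 7 has {A,B,C,E,F,G}; that leaves D.
At row 2, column 2: row 2 has {A,B,C,D,F,G}; column 2 has {A,B,C,D,G}; that leaves E.
At row 3, column 1: row 3 has {A,C,D,F}; column 1 has {A,B,C,D,F,G}; that leaves E.
At row 3, column 5: row 3 has {A,C,D,E,F}; column 5 has {A,B,C,D,F}; that leaves G.
At row 3, column 6: row 3 has {A,C,D,E,F,G}; column 6 has {A,C,D,E,F,G}; that leaves B.
At row 1, column 2: row 1 has {A,B,C,D,G}; column 2 has {A,B,C,D,E,G}; that leaves F.
At row 1, column 5: row 1 has {A,B,C,D,F,G}; column 5 has {A,B,C,D,F,G}; that leaves E.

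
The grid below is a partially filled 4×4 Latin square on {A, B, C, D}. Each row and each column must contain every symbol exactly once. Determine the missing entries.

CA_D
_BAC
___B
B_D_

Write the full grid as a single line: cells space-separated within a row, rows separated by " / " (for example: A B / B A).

C A B D / D B A C / A D C B / B C D A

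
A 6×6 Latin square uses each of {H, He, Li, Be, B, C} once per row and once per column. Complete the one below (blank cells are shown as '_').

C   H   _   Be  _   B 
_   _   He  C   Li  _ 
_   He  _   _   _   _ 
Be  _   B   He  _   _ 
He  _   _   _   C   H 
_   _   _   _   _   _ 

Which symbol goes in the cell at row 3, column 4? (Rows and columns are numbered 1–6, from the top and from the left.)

Li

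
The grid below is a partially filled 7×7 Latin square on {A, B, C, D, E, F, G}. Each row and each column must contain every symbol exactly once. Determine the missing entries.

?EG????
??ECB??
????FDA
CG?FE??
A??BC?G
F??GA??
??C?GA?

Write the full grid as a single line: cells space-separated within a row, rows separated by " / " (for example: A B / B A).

Cell (r1,c5): row 1 has {E,G}; column 5 has {A,B,C,E,F,G} → D.
Cell (r3,c3): row 3 has {A,D,F}; column 3 has {C,E,G} → B.
Cell (r3,c4): row 3 has {A,B,D,F}; column 4 has {B,C,F,G} → E.
Cell (r4,c6): row 4 has {C,E,F,G}; column 6 has {A,D} → B.
Cell (r4,c7): row 4 has {B,C,E,F,G}; column 7 has {A,G} → D.
Cell (r6,c3): row 6 has {A,F,G}; column 3 has {B,C,E,G} → D.
Cell (r7,c4): row 7 has {A,C,G}; column 4 has {B,C,E,F,G} → D.
Cell (r1,c1): row 1 has {D,E,G}; column 1 has {A,C,F} → B.
Cell (r1,c4): row 1 has {B,D,E,G}; column 4 has {B,C,D,E,F,G} → A.
Cell (r2,c7): row 2 has {B,C,E}; column 7 has {A,D,G} → F.
Cell (r3,c1): row 3 has {A,B,D,E,F}; column 1 has {A,B,C,F} → G.
Cell (r3,c2): row 3 has {A,B,D,E,F,G}; column 2 has {E,G} → C.
Cell (r4,c3): row 4 has {B,C,D,E,F,G}; column 3 has {B,C,D,E,G} → A.
Cell (r5,c3): row 5 has {A,B,C,G}; column 3 has {A,B,C,D,E,G} → F.
Cell (r5,c6): row 5 has {A,B,C,F,G}; column 6 has {A,B,D} → E.
Cell (r6,c2): row 6 has {A,D,F,G}; column 2 has {C,E,G} → B.
Cell (r6,c6): row 6 has {A,B,D,F,G}; column 6 has {A,B,D,E} → C.
Cell (r6,c7): row 6 has {A,B,C,D,F,G}; column 7 has {A,D,F,G} → E.
Cell (r7,c1): row 7 has {A,C,D,G}; column 1 has {A,B,C,F,G} → E.
Cell (r7,c2): row 7 has {A,C,D,E,G}; column 2 has {B,C,E,G} → F.
Cell (r7,c7): row 7 has {A,C,D,E,F,G}; column 7 has {A,D,E,F,G} → B.
Cell (r1,c6): row 1 has {A,B,D,E,G}; column 6 has {A,B,C,D,E} → F.
Cell (r1,c7): row 1 has {A,B,D,E,F,G}; column 7 has {A,B,D,E,F,G} → C.
Cell (r2,c1): row 2 has {B,C,E,F}; column 1 has {A,B,C,E,F,G} → D.
Cell (r2,c2): row 2 has {B,C,D,E,F}; column 2 has {B,C,E,F,G} → A.
Cell (r2,c6): row 2 has {A,B,C,D,E,F}; column 6 has {A,B,C,D,E,F} → G.
Cell (r5,c2): row 5 has {A,B,C,E,F,G}; column 2 has {A,B,C,E,F,G} → D.

B E G A D F C / D A E C B G F / G C B E F D A / C G A F E B D / A D F B C E G / F B D G A C E / E F C D G A B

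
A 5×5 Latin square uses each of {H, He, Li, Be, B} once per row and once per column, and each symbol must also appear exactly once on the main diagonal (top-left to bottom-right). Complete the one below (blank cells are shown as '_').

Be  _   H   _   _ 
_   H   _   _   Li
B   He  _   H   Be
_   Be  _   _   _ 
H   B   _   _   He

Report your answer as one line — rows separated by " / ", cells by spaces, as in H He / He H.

Be Li H He B / He H B Be Li / B He Li H Be / Li Be He B H / H B Be Li He

Cell (r1,c2): row 1 has {H,Be}; column 2 has {H,He,Be,B} → Li.
Cell (r1,c5): row 1 has {H,Li,Be}; column 5 has {He,Li,Be} → B.
Cell (r2,c1): row 2 has {H,Li}; column 1 has {H,Be,B} → He.
Cell (r3,c3): row 3 has {H,He,Be,B}; column 3 has {H}; the diagonal has {H,He,Be} → Li.
Cell (r4,c1): row 4 has {Be}; column 1 has {H,He,Be,B} → Li.
Cell (r4,c4): row 4 has {Li,Be}; column 4 has {H}; the diagonal has {H,He,Li,Be} → B.
Cell (r4,c5): row 4 has {Li,Be,B}; column 5 has {He,Li,Be,B} → H.
Cell (r5,c3): row 5 has {H,He,B}; column 3 has {H,Li} → Be.
Cell (r5,c4): row 5 has {H,He,Be,B}; column 4 has {H,B} → Li.
Cell (r1,c4): row 1 has {H,Li,Be,B}; column 4 has {H,Li,B} → He.
Cell (r2,c3): row 2 has {H,He,Li}; column 3 has {H,Li,Be} → B.
Cell (r2,c4): row 2 has {H,He,Li,B}; column 4 has {H,He,Li,B} → Be.
Cell (r4,c3): row 4 has {H,Li,Be,B}; column 3 has {H,Li,Be,B} → He.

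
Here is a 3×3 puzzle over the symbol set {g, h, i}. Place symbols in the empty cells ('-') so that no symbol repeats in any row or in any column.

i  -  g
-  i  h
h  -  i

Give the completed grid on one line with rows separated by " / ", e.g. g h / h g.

At row 1, column 2: row 1 has {g,i}; column 2 has {i}; that leaves h.
At row 2, column 1: row 2 has {h,i}; column 1 has {h,i}; that leaves g.
At row 3, column 2: row 3 has {h,i}; column 2 has {h,i}; that leaves g.

i h g / g i h / h g i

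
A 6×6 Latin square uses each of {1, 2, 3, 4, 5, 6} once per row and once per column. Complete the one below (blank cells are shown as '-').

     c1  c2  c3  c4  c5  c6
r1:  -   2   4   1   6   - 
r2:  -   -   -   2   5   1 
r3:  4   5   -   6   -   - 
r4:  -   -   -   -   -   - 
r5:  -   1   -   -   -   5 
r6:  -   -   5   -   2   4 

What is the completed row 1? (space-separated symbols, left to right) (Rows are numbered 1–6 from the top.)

5 2 4 1 6 3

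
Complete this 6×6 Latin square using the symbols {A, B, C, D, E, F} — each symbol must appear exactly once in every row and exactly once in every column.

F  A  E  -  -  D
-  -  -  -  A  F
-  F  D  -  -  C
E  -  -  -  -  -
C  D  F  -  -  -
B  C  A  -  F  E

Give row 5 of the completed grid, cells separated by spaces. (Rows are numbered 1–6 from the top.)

(r2,c1) = D
(r3,c1) = A
(r4,c2) = B
(r4,c3) = C
(r4,c5) = D
(r4,c6) = A
(r5,c6) = B
(r6,c4) = D
(r2,c2) = E
(r2,c3) = B
(r2,c4) = C
(r4,c4) = F
(r5,c5) = E
(r1,c4) = B
(r1,c5) = C
(r3,c4) = E
(r3,c5) = B
(r5,c4) = A

C D F A E B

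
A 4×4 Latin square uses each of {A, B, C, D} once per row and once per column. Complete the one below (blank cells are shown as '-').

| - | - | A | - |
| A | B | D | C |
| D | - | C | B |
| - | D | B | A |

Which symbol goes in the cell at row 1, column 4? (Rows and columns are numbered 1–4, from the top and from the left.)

(r1,c2) = C
(r1,c4) = D

D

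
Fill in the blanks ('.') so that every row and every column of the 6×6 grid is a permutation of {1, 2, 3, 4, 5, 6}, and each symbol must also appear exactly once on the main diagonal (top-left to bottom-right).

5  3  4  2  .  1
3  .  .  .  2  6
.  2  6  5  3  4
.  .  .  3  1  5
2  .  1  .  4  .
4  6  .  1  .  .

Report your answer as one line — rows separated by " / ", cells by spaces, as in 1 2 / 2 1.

(r1,c5): row 1 has {1,2,3,4,5}; column 5 has {1,2,3,4}, so it must be 6.
(r2,c2): row 2 has {2,3,6}; column 2 has {2,3,6}; the diagonal has {3,4,5,6}, so it must be 1.
(r2,c3): row 2 has {1,2,3,6}; column 3 has {1,4,6}, so it must be 5.
(r2,c4): row 2 has {1,2,3,5,6}; column 4 has {1,2,3,5}, so it must be 4.
(r3,c1): row 3 has {2,3,4,5,6}; column 1 has {2,3,4,5}, so it must be 1.
(r4,c1): row 4 has {1,3,5}; column 1 has {1,2,3,4,5}, so it must be 6.
(r4,c2): row 4 has {1,3,5,6}; column 2 has {1,2,3,6}, so it must be 4.
(r4,c3): row 4 has {1,3,4,5,6}; column 3 has {1,4,5,6}, so it must be 2.
(r5,c2): row 5 has {1,2,4}; column 2 has {1,2,3,4,6}, so it must be 5.
(r5,c4): row 5 has {1,2,4,5}; column 4 has {1,2,3,4,5}, so it must be 6.
(r5,c6): row 5 has {1,2,4,5,6}; column 6 has {1,4,5,6}, so it must be 3.
(r6,c3): row 6 has {1,4,6}; column 3 has {1,2,4,5,6}, so it must be 3.
(r6,c5): row 6 has {1,3,4,6}; column 5 has {1,2,3,4,6}, so it must be 5.
(r6,c6): row 6 has {1,3,4,5,6}; column 6 has {1,3,4,5,6}; the diagonal has {1,3,4,5,6}, so it must be 2.

5 3 4 2 6 1 / 3 1 5 4 2 6 / 1 2 6 5 3 4 / 6 4 2 3 1 5 / 2 5 1 6 4 3 / 4 6 3 1 5 2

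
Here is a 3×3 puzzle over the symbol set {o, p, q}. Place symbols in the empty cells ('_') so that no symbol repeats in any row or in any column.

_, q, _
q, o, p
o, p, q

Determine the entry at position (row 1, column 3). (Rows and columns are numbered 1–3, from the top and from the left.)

o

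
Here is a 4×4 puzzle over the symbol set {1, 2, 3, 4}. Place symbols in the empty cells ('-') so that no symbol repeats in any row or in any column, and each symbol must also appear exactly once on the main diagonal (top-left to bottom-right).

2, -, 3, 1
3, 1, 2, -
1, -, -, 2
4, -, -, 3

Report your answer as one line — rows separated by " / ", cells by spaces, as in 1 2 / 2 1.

2 4 3 1 / 3 1 2 4 / 1 3 4 2 / 4 2 1 3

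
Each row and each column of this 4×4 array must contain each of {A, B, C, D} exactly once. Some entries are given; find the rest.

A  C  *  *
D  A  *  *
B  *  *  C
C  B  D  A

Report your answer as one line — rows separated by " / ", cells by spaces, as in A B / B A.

row 1 has {A,C}; column 3 has {D} — only B is left for (r1,c3).
row 1 has {A,B,C}; column 4 has {A,C} — only D is left for (r1,c4).
row 2 has {A,D}; column 3 has {B,D} — only C is left for (r2,c3).
row 2 has {A,C,D}; column 4 has {A,C,D} — only B is left for (r2,c4).
row 3 has {B,C}; column 2 has {A,B,C} — only D is left for (r3,c2).
row 3 has {B,C,D}; column 3 has {B,C,D} — only A is left for (r3,c3).

A C B D / D A C B / B D A C / C B D A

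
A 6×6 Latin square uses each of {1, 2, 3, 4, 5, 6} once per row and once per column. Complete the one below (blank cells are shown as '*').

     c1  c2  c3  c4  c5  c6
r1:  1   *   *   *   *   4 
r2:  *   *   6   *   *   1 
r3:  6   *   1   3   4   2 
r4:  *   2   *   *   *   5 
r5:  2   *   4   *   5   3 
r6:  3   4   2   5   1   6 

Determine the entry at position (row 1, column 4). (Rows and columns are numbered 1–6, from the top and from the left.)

(r3,c2) = 5
(r4,c1) = 4
(r4,c3) = 3
(r4,c5) = 6
(r1,c3) = 5
(r2,c1) = 5
(r2,c2) = 3
(r2,c5) = 2
(r4,c4) = 1
(r5,c4) = 6
(r1,c2) = 6
(r1,c4) = 2

2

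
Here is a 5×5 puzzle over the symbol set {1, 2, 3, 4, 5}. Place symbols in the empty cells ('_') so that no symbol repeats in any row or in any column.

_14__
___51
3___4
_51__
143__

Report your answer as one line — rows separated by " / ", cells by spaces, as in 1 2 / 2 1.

5 1 4 3 2 / 4 3 2 5 1 / 3 2 5 1 4 / 2 5 1 4 3 / 1 4 3 2 5

(r2,c3): row 2 has {1,5}; column 3 has {1,3,4}, so it must be 2.
(r3,c2): row 3 has {3,4}; column 2 has {1,4,5}, so it must be 2.
(r3,c3): row 3 has {2,3,4}; column 3 has {1,2,3,4}, so it must be 5.
(r3,c4): row 3 has {2,3,4,5}; column 4 has {5}, so it must be 1.
(r5,c4): row 5 has {1,3,4}; column 4 has {1,5}, so it must be 2.
(r5,c5): row 5 has {1,2,3,4}; column 5 has {1,4}, so it must be 5.
(r1,c4): row 1 has {1,4}; column 4 has {1,2,5}, so it must be 3.
(r1,c5): row 1 has {1,3,4}; column 5 has {1,4,5}, so it must be 2.
(r2,c1): row 2 has {1,2,5}; column 1 has {1,3}, so it must be 4.
(r2,c2): row 2 has {1,2,4,5}; column 2 has {1,2,4,5}, so it must be 3.
(r4,c1): row 4 has {1,5}; column 1 has {1,3,4}, so it must be 2.
(r4,c4): row 4 has {1,2,5}; column 4 has {1,2,3,5}, so it must be 4.
(r4,c5): row 4 has {1,2,4,5}; column 5 has {1,2,4,5}, so it must be 3.
(r1,c1): row 1 has {1,2,3,4}; column 1 has {1,2,3,4}, so it must be 5.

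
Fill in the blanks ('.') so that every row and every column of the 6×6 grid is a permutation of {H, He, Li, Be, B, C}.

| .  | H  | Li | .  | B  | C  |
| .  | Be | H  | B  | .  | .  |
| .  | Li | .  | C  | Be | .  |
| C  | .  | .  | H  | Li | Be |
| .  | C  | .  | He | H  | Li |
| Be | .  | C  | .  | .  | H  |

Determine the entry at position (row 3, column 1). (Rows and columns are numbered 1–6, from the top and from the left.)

H

row 1 has {H,Li,B,C}; column 1 has {Be,C} — only He is left for (r1,c1).
row 1 has {H,He,Li,B,C}; column 4 has {H,He,B,C} — only Be is left for (r1,c4).
row 2 has {H,Be,B}; column 1 has {He,Be,C} — only Li is left for (r2,c1).
row 2 has {H,Li,Be,B}; column 6 has {H,Li,Be,C} — only He is left for (r2,c6).
row 3 has {Li,Be,C}; column 6 has {H,He,Li,Be,C} — only B is left for (r3,c6).
row 5 has {H,He,Li,C}; column 1 has {He,Li,Be,C} — only B is left for (r5,c1).
row 5 has {H,He,Li,B,C}; column 3 has {H,Li,C} — only Be is left for (r5,c3).
row 6 has {H,Be,C}; column 4 has {H,He,Be,B,C} — only Li is left for (r6,c4).
row 6 has {H,Li,Be,C}; column 5 has {H,Li,Be,B} — only He is left for (r6,c5).
row 2 has {H,He,Li,Be,B}; column 5 has {H,He,Li,Be,B} — only C is left for (r2,c5).
row 3 has {Li,Be,B,C}; column 1 has {He,Li,Be,B,C} — only H is left for (r3,c1).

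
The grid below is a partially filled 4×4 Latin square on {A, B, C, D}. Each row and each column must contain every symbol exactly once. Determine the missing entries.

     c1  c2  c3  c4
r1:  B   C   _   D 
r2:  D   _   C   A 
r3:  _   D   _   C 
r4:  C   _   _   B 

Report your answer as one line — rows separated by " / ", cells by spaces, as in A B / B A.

B C A D / D B C A / A D B C / C A D B

(r1,c3) = A
(r2,c2) = B
(r3,c1) = A
(r3,c3) = B
(r4,c2) = A
(r4,c3) = D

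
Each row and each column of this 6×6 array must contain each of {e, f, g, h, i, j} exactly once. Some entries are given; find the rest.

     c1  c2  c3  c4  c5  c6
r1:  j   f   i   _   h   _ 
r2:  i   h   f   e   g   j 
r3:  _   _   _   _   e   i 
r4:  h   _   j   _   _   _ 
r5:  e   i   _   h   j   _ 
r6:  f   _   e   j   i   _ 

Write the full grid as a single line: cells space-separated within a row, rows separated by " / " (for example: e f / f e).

j f i g h e / i h f e g j / g j h f e i / h e j i f g / e i g h j f / f g e j i h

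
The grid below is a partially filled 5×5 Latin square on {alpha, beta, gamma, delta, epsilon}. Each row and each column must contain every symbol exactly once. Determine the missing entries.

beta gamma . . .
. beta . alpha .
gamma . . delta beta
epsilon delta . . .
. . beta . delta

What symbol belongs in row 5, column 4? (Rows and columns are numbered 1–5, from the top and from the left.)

gamma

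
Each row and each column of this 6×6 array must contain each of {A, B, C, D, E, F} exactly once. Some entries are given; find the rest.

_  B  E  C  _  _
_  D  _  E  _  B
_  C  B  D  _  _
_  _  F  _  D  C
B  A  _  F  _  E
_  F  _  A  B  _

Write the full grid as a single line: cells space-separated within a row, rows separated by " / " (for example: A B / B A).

D B E C A F / C D A E F B / F C B D E A / A E F B D C / B A D F C E / E F C A B D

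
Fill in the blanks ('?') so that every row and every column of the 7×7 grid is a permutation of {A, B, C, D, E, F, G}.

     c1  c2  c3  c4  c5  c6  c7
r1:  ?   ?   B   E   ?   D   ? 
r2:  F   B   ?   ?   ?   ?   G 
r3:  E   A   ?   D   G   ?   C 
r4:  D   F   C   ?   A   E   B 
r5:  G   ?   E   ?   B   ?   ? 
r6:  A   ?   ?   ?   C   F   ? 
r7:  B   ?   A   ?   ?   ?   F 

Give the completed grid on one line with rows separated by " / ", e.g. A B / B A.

(r1,c1) = C
(r1,c2) = G
(r1,c5) = F
(r1,c7) = A
(r2,c3) = D
(r2,c5) = E
(r3,c3) = F
(r3,c6) = B
(r4,c4) = G
(r5,c7) = D
(r6,c3) = G
(r6,c4) = B
(r6,c7) = E
(r7,c4) = C
(r7,c5) = D
(r7,c6) = G
(r2,c4) = A
(r2,c6) = C
(r5,c2) = C
(r5,c4) = F
(r5,c6) = A
(r6,c2) = D
(r7,c2) = E

C G B E F D A / F B D A E C G / E A F D G B C / D F C G A E B / G C E F B A D / A D G B C F E / B E A C D G F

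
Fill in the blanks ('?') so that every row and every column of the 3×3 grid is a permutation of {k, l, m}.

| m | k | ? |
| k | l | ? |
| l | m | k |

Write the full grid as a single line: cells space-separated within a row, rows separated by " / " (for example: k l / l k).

m k l / k l m / l m k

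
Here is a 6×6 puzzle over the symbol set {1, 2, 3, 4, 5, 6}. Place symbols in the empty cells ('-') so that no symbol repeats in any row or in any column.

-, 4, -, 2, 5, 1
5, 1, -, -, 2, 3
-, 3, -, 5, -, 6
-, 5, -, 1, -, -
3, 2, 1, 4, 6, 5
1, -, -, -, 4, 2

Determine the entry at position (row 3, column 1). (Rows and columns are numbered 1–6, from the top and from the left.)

row 1 has {1,2,4,5}; column 1 has {1,3,5} — only 6 is left for (r1,c1).
row 1 has {1,2,4,5,6}; column 3 has {1} — only 3 is left for (r1,c3).
row 2 has {1,2,3,5}; column 4 has {1,2,4,5} — only 6 is left for (r2,c4).
row 3 has {3,5,6}; column 5 has {2,4,5,6} — only 1 is left for (r3,c5).
row 4 has {1,5}; column 5 has {1,2,4,5,6} — only 3 is left for (r4,c5).
row 4 has {1,3,5}; column 6 has {1,2,3,5,6} — only 4 is left for (r4,c6).
row 6 has {1,2,4}; column 2 has {1,2,3,4,5} — only 6 is left for (r6,c2).
row 6 has {1,2,4,6}; column 3 has {1,3} — only 5 is left for (r6,c3).
row 6 has {1,2,4,5,6}; column 4 has {1,2,4,5,6} — only 3 is left for (r6,c4).
row 2 has {1,2,3,5,6}; column 3 has {1,3,5} — only 4 is left for (r2,c3).
row 3 has {1,3,5,6}; column 3 has {1,3,4,5} — only 2 is left for (r3,c3).
row 4 has {1,3,4,5}; column 1 has {1,3,5,6} — only 2 is left for (r4,c1).
row 4 has {1,2,3,4,5}; column 3 has {1,2,3,4,5} — only 6 is left for (r4,c3).
row 3 has {1,2,3,5,6}; column 1 has {1,2,3,5,6} — only 4 is left for (r3,c1).

4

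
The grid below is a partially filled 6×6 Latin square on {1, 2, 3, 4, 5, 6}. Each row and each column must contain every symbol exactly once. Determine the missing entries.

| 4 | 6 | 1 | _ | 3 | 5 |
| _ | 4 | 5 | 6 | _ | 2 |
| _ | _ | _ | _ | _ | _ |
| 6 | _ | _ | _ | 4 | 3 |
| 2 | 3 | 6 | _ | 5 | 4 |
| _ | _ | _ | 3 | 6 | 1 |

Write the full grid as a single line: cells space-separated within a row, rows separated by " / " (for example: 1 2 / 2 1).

4 6 1 2 3 5 / 3 4 5 6 1 2 / 1 5 3 4 2 6 / 6 1 2 5 4 3 / 2 3 6 1 5 4 / 5 2 4 3 6 1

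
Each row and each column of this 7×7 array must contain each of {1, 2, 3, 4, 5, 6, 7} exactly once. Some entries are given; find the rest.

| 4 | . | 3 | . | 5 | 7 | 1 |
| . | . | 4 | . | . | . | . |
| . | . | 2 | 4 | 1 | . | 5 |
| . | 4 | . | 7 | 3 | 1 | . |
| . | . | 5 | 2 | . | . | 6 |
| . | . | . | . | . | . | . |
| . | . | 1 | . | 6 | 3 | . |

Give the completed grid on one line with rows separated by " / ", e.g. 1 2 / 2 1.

(r1,c4): row 1 has {1,3,4,5,7}; column 4 has {2,4,7}, so it must be 6.
(r3,c6): row 3 has {1,2,4,5}; column 6 has {1,3,7}, so it must be 6.
(r4,c3): row 4 has {1,3,4,7}; column 3 has {1,2,3,4,5}, so it must be 6.
(r4,c7): row 4 has {1,3,4,6,7}; column 7 has {1,5,6}, so it must be 2.
(r5,c6): row 5 has {2,5,6}; column 6 has {1,3,6,7}, so it must be 4.
(r6,c3): row 6 is empty so far; column 3 has {1,2,3,4,5,6}, so it must be 7.
(r7,c4): row 7 has {1,3,6}; column 4 has {2,4,6,7}, so it must be 5.
(r1,c2): row 1 has {1,3,4,5,6,7}; column 2 has {4}, so it must be 2.
(r4,c1): row 4 has {1,2,3,4,6,7}; column 1 has {4}, so it must be 5.
(r5,c5): row 5 has {2,4,5,6}; column 5 has {1,3,5,6}, so it must be 7.
(r7,c2): row 7 has {1,3,5,6}; column 2 has {2,4}, so it must be 7.
(r7,c7): row 7 has {1,3,5,6,7}; column 7 has {1,2,5,6}, so it must be 4.
(r2,c5): row 2 has {4}; column 5 has {1,3,5,6,7}, so it must be 2.
(r2,c6): row 2 has {2,4}; column 6 has {1,3,4,6,7}, so it must be 5.
(r3,c2): row 3 has {1,2,4,5,6}; column 2 has {2,4,7}, so it must be 3.
(r5,c2): row 5 has {2,4,5,6,7}; column 2 has {2,3,4,7}, so it must be 1.
(r6,c5): row 6 has {7}; column 5 has {1,2,3,5,6,7}, so it must be 4.
(r6,c6): row 6 has {4,7}; column 6 has {1,3,4,5,6,7}, so it must be 2.
(r6,c7): row 6 has {2,4,7}; column 7 has {1,2,4,5,6}, so it must be 3.
(r7,c1): row 7 has {1,3,4,5,6,7}; column 1 has {4,5}, so it must be 2.
(r2,c2): row 2 has {2,4,5}; column 2 has {1,2,3,4,7}, so it must be 6.
(r2,c7): row 2 has {2,4,5,6}; column 7 has {1,2,3,4,5,6}, so it must be 7.
(r3,c1): row 3 has {1,2,3,4,5,6}; column 1 has {2,4,5}, so it must be 7.
(r5,c1): row 5 has {1,2,4,5,6,7}; column 1 has {2,4,5,7}, so it must be 3.
(r6,c2): row 6 has {2,3,4,7}; column 2 has {1,2,3,4,6,7}, so it must be 5.
(r6,c4): row 6 has {2,3,4,5,7}; column 4 has {2,4,5,6,7}, so it must be 1.
(r2,c1): row 2 has {2,4,5,6,7}; column 1 has {2,3,4,5,7}, so it must be 1.
(r2,c4): row 2 has {1,2,4,5,6,7}; column 4 has {1,2,4,5,6,7}, so it must be 3.
(r6,c1): row 6 has {1,2,3,4,5,7}; column 1 has {1,2,3,4,5,7}, so it must be 6.

4 2 3 6 5 7 1 / 1 6 4 3 2 5 7 / 7 3 2 4 1 6 5 / 5 4 6 7 3 1 2 / 3 1 5 2 7 4 6 / 6 5 7 1 4 2 3 / 2 7 1 5 6 3 4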